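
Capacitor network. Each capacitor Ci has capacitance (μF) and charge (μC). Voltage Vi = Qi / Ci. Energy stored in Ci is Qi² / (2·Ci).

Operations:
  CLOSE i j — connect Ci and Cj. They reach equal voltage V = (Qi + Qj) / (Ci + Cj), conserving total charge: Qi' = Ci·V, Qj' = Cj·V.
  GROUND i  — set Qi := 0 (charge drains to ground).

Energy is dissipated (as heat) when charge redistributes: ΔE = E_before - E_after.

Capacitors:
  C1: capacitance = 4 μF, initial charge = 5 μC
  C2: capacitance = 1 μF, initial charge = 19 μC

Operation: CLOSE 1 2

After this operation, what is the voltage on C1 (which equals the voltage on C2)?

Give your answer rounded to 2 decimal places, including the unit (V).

Initial: C1(4μF, Q=5μC, V=1.25V), C2(1μF, Q=19μC, V=19.00V)
Op 1: CLOSE 1-2: Q_total=24.00, C_total=5.00, V=4.80; Q1=19.20, Q2=4.80; dissipated=126.025

Answer: 4.80 V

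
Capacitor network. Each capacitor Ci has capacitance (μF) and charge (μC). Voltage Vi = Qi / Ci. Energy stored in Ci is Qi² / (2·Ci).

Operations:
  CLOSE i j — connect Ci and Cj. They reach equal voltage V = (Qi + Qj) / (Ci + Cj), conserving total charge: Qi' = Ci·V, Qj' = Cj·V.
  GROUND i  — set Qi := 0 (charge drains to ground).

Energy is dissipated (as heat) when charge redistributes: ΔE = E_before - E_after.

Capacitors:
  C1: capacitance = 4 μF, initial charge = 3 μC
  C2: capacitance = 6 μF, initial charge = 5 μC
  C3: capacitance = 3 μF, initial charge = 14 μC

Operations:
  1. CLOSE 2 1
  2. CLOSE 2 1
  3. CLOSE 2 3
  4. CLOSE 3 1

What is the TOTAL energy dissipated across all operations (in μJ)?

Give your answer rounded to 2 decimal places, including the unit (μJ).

Initial: C1(4μF, Q=3μC, V=0.75V), C2(6μF, Q=5μC, V=0.83V), C3(3μF, Q=14μC, V=4.67V)
Op 1: CLOSE 2-1: Q_total=8.00, C_total=10.00, V=0.80; Q2=4.80, Q1=3.20; dissipated=0.008
Op 2: CLOSE 2-1: Q_total=8.00, C_total=10.00, V=0.80; Q2=4.80, Q1=3.20; dissipated=0.000
Op 3: CLOSE 2-3: Q_total=18.80, C_total=9.00, V=2.09; Q2=12.53, Q3=6.27; dissipated=14.951
Op 4: CLOSE 3-1: Q_total=9.47, C_total=7.00, V=1.35; Q3=4.06, Q1=5.41; dissipated=1.424
Total dissipated: 16.383 μJ

Answer: 16.38 μJ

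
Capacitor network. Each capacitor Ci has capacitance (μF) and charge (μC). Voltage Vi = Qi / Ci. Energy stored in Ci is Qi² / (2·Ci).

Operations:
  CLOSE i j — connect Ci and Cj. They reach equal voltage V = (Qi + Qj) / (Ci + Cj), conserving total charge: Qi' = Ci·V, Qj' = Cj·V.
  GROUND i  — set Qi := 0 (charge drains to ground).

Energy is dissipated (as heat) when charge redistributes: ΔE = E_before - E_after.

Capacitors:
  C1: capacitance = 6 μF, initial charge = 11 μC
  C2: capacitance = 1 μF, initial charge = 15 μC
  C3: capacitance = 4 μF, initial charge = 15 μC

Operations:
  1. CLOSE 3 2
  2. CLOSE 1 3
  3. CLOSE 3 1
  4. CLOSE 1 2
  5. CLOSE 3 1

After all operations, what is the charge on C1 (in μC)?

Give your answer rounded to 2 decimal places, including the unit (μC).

Answer: 22.29 μC

Derivation:
Initial: C1(6μF, Q=11μC, V=1.83V), C2(1μF, Q=15μC, V=15.00V), C3(4μF, Q=15μC, V=3.75V)
Op 1: CLOSE 3-2: Q_total=30.00, C_total=5.00, V=6.00; Q3=24.00, Q2=6.00; dissipated=50.625
Op 2: CLOSE 1-3: Q_total=35.00, C_total=10.00, V=3.50; Q1=21.00, Q3=14.00; dissipated=20.833
Op 3: CLOSE 3-1: Q_total=35.00, C_total=10.00, V=3.50; Q3=14.00, Q1=21.00; dissipated=0.000
Op 4: CLOSE 1-2: Q_total=27.00, C_total=7.00, V=3.86; Q1=23.14, Q2=3.86; dissipated=2.679
Op 5: CLOSE 3-1: Q_total=37.14, C_total=10.00, V=3.71; Q3=14.86, Q1=22.29; dissipated=0.153
Final charges: Q1=22.29, Q2=3.86, Q3=14.86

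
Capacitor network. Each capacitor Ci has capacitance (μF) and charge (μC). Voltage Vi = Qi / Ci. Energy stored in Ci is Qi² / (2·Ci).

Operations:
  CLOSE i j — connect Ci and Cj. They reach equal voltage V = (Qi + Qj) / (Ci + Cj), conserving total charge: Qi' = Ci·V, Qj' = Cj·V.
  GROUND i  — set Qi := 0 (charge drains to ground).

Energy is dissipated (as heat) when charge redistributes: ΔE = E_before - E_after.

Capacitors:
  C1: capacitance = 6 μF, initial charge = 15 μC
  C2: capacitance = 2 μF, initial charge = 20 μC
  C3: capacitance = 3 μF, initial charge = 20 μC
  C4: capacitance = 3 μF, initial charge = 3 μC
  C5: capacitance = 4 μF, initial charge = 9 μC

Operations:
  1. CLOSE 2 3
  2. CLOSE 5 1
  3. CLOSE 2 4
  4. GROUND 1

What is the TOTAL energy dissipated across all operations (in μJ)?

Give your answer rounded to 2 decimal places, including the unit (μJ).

Initial: C1(6μF, Q=15μC, V=2.50V), C2(2μF, Q=20μC, V=10.00V), C3(3μF, Q=20μC, V=6.67V), C4(3μF, Q=3μC, V=1.00V), C5(4μF, Q=9μC, V=2.25V)
Op 1: CLOSE 2-3: Q_total=40.00, C_total=5.00, V=8.00; Q2=16.00, Q3=24.00; dissipated=6.667
Op 2: CLOSE 5-1: Q_total=24.00, C_total=10.00, V=2.40; Q5=9.60, Q1=14.40; dissipated=0.075
Op 3: CLOSE 2-4: Q_total=19.00, C_total=5.00, V=3.80; Q2=7.60, Q4=11.40; dissipated=29.400
Op 4: GROUND 1: Q1=0; energy lost=17.280
Total dissipated: 53.422 μJ

Answer: 53.42 μJ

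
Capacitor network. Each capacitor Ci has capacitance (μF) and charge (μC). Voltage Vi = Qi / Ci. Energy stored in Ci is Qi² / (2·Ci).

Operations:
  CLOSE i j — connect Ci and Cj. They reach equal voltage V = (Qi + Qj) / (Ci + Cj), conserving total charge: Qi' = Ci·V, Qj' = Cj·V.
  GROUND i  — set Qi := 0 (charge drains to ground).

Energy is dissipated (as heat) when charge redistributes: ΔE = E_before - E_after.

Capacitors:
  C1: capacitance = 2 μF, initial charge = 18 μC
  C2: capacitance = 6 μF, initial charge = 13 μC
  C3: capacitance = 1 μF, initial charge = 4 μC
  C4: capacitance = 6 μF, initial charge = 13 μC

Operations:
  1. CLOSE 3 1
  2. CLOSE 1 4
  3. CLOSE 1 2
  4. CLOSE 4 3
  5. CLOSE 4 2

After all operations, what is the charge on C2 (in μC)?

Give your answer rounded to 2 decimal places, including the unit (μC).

Initial: C1(2μF, Q=18μC, V=9.00V), C2(6μF, Q=13μC, V=2.17V), C3(1μF, Q=4μC, V=4.00V), C4(6μF, Q=13μC, V=2.17V)
Op 1: CLOSE 3-1: Q_total=22.00, C_total=3.00, V=7.33; Q3=7.33, Q1=14.67; dissipated=8.333
Op 2: CLOSE 1-4: Q_total=27.67, C_total=8.00, V=3.46; Q1=6.92, Q4=20.75; dissipated=20.021
Op 3: CLOSE 1-2: Q_total=19.92, C_total=8.00, V=2.49; Q1=4.98, Q2=14.94; dissipated=1.251
Op 4: CLOSE 4-3: Q_total=28.08, C_total=7.00, V=4.01; Q4=24.07, Q3=4.01; dissipated=6.435
Op 5: CLOSE 4-2: Q_total=39.01, C_total=12.00, V=3.25; Q4=19.50, Q2=19.50; dissipated=3.476
Final charges: Q1=4.98, Q2=19.50, Q3=4.01, Q4=19.50

Answer: 19.50 μC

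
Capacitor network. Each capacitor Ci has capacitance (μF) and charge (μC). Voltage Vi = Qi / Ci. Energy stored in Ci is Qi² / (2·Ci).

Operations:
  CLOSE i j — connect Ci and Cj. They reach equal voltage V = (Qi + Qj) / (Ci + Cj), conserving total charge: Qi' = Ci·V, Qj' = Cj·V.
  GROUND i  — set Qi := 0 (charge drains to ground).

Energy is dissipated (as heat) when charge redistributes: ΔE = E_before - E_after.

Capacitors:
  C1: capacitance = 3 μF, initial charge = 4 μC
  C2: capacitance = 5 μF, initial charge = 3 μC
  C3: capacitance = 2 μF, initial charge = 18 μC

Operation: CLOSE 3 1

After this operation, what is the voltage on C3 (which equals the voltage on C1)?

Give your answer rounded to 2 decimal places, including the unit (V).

Initial: C1(3μF, Q=4μC, V=1.33V), C2(5μF, Q=3μC, V=0.60V), C3(2μF, Q=18μC, V=9.00V)
Op 1: CLOSE 3-1: Q_total=22.00, C_total=5.00, V=4.40; Q3=8.80, Q1=13.20; dissipated=35.267

Answer: 4.40 V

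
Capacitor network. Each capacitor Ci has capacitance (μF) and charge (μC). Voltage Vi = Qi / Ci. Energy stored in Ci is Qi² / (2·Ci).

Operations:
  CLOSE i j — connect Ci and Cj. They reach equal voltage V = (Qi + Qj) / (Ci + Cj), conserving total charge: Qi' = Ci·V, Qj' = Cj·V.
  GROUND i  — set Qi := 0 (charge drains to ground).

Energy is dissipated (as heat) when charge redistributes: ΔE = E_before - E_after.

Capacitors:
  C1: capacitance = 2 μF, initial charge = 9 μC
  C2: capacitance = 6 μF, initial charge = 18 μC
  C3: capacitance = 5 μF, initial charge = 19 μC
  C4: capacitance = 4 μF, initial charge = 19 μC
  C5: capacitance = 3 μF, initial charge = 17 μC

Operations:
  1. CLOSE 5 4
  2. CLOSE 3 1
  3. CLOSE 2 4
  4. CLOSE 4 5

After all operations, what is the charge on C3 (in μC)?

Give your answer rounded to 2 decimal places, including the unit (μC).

Answer: 20.00 μC

Derivation:
Initial: C1(2μF, Q=9μC, V=4.50V), C2(6μF, Q=18μC, V=3.00V), C3(5μF, Q=19μC, V=3.80V), C4(4μF, Q=19μC, V=4.75V), C5(3μF, Q=17μC, V=5.67V)
Op 1: CLOSE 5-4: Q_total=36.00, C_total=7.00, V=5.14; Q5=15.43, Q4=20.57; dissipated=0.720
Op 2: CLOSE 3-1: Q_total=28.00, C_total=7.00, V=4.00; Q3=20.00, Q1=8.00; dissipated=0.350
Op 3: CLOSE 2-4: Q_total=38.57, C_total=10.00, V=3.86; Q2=23.14, Q4=15.43; dissipated=5.510
Op 4: CLOSE 4-5: Q_total=30.86, C_total=7.00, V=4.41; Q4=17.63, Q5=13.22; dissipated=1.417
Final charges: Q1=8.00, Q2=23.14, Q3=20.00, Q4=17.63, Q5=13.22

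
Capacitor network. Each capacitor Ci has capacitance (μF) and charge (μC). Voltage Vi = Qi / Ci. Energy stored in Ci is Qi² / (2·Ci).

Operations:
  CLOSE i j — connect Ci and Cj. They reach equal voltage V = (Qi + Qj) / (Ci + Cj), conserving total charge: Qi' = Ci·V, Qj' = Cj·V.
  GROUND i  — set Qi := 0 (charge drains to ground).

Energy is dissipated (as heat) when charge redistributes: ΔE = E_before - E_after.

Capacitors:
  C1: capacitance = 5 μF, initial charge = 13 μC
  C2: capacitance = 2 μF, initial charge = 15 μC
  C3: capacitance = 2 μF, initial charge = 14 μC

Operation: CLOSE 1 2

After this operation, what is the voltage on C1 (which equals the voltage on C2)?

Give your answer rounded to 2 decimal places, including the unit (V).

Answer: 4.00 V

Derivation:
Initial: C1(5μF, Q=13μC, V=2.60V), C2(2μF, Q=15μC, V=7.50V), C3(2μF, Q=14μC, V=7.00V)
Op 1: CLOSE 1-2: Q_total=28.00, C_total=7.00, V=4.00; Q1=20.00, Q2=8.00; dissipated=17.150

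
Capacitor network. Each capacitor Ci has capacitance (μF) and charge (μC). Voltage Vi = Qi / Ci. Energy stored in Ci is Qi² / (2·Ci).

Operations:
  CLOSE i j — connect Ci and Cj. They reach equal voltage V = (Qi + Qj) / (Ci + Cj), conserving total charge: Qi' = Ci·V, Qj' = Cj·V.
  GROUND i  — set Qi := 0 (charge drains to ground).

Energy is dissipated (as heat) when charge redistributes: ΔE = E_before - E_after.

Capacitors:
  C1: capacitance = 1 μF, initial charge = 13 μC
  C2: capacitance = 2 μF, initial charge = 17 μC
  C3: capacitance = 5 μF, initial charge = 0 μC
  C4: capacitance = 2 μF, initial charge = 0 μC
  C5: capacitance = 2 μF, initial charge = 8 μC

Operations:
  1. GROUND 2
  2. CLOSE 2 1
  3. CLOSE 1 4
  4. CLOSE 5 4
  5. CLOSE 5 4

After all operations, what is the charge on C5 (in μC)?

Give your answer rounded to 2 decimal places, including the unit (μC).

Initial: C1(1μF, Q=13μC, V=13.00V), C2(2μF, Q=17μC, V=8.50V), C3(5μF, Q=0μC, V=0.00V), C4(2μF, Q=0μC, V=0.00V), C5(2μF, Q=8μC, V=4.00V)
Op 1: GROUND 2: Q2=0; energy lost=72.250
Op 2: CLOSE 2-1: Q_total=13.00, C_total=3.00, V=4.33; Q2=8.67, Q1=4.33; dissipated=56.333
Op 3: CLOSE 1-4: Q_total=4.33, C_total=3.00, V=1.44; Q1=1.44, Q4=2.89; dissipated=6.259
Op 4: CLOSE 5-4: Q_total=10.89, C_total=4.00, V=2.72; Q5=5.44, Q4=5.44; dissipated=3.265
Op 5: CLOSE 5-4: Q_total=10.89, C_total=4.00, V=2.72; Q5=5.44, Q4=5.44; dissipated=0.000
Final charges: Q1=1.44, Q2=8.67, Q3=0.00, Q4=5.44, Q5=5.44

Answer: 5.44 μC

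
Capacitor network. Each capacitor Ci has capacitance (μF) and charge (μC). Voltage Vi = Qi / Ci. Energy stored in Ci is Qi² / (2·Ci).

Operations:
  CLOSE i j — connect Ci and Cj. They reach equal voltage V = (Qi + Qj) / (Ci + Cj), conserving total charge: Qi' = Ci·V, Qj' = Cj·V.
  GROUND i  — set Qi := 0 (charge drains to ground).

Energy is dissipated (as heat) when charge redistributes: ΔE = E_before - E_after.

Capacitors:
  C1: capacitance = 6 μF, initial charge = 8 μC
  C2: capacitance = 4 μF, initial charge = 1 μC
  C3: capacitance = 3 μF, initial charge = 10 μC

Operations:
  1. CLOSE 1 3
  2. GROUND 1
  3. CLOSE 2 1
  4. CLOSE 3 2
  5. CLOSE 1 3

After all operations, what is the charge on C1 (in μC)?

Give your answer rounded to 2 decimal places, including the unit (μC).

Answer: 2.23 μC

Derivation:
Initial: C1(6μF, Q=8μC, V=1.33V), C2(4μF, Q=1μC, V=0.25V), C3(3μF, Q=10μC, V=3.33V)
Op 1: CLOSE 1-3: Q_total=18.00, C_total=9.00, V=2.00; Q1=12.00, Q3=6.00; dissipated=4.000
Op 2: GROUND 1: Q1=0; energy lost=12.000
Op 3: CLOSE 2-1: Q_total=1.00, C_total=10.00, V=0.10; Q2=0.40, Q1=0.60; dissipated=0.075
Op 4: CLOSE 3-2: Q_total=6.40, C_total=7.00, V=0.91; Q3=2.74, Q2=3.66; dissipated=3.094
Op 5: CLOSE 1-3: Q_total=3.34, C_total=9.00, V=0.37; Q1=2.23, Q3=1.11; dissipated=0.663
Final charges: Q1=2.23, Q2=3.66, Q3=1.11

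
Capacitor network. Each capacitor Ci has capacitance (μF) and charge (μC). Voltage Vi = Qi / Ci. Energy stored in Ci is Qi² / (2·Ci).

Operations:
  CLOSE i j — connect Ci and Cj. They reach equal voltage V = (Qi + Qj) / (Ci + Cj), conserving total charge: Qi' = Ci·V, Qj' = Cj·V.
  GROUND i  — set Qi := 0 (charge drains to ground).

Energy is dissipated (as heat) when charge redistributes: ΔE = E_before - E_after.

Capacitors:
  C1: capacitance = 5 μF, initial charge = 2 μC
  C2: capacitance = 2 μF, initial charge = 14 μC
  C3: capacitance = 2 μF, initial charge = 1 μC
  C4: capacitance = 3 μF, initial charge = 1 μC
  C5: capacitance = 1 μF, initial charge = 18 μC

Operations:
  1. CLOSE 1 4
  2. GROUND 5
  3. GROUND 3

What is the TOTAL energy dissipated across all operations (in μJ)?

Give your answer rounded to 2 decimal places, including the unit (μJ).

Answer: 162.25 μJ

Derivation:
Initial: C1(5μF, Q=2μC, V=0.40V), C2(2μF, Q=14μC, V=7.00V), C3(2μF, Q=1μC, V=0.50V), C4(3μF, Q=1μC, V=0.33V), C5(1μF, Q=18μC, V=18.00V)
Op 1: CLOSE 1-4: Q_total=3.00, C_total=8.00, V=0.38; Q1=1.88, Q4=1.12; dissipated=0.004
Op 2: GROUND 5: Q5=0; energy lost=162.000
Op 3: GROUND 3: Q3=0; energy lost=0.250
Total dissipated: 162.254 μJ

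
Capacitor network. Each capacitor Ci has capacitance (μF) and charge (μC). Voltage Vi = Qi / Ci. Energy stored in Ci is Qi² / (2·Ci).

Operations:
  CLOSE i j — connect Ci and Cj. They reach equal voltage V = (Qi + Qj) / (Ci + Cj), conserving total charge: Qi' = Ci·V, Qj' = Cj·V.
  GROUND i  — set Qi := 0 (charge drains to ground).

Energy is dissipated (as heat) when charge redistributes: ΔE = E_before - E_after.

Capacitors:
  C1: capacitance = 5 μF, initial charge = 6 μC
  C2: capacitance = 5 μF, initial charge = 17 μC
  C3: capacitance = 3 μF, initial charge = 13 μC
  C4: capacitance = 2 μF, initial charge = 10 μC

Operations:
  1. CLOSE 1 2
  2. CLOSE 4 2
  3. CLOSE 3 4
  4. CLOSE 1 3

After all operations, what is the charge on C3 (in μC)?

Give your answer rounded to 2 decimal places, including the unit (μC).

Initial: C1(5μF, Q=6μC, V=1.20V), C2(5μF, Q=17μC, V=3.40V), C3(3μF, Q=13μC, V=4.33V), C4(2μF, Q=10μC, V=5.00V)
Op 1: CLOSE 1-2: Q_total=23.00, C_total=10.00, V=2.30; Q1=11.50, Q2=11.50; dissipated=6.050
Op 2: CLOSE 4-2: Q_total=21.50, C_total=7.00, V=3.07; Q4=6.14, Q2=15.36; dissipated=5.207
Op 3: CLOSE 3-4: Q_total=19.14, C_total=5.00, V=3.83; Q3=11.49, Q4=7.66; dissipated=0.955
Op 4: CLOSE 1-3: Q_total=22.99, C_total=8.00, V=2.87; Q1=14.37, Q3=8.62; dissipated=2.190
Final charges: Q1=14.37, Q2=15.36, Q3=8.62, Q4=7.66

Answer: 8.62 μC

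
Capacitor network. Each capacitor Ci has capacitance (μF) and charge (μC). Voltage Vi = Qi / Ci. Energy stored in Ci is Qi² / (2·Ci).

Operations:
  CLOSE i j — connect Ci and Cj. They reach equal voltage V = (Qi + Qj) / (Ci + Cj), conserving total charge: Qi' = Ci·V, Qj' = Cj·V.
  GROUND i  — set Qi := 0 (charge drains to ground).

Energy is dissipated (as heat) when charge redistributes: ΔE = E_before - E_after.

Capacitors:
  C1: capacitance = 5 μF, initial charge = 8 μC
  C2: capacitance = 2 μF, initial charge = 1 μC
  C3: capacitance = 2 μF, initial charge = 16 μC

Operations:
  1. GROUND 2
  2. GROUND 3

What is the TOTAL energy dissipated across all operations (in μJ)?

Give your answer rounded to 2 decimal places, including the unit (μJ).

Answer: 64.25 μJ

Derivation:
Initial: C1(5μF, Q=8μC, V=1.60V), C2(2μF, Q=1μC, V=0.50V), C3(2μF, Q=16μC, V=8.00V)
Op 1: GROUND 2: Q2=0; energy lost=0.250
Op 2: GROUND 3: Q3=0; energy lost=64.000
Total dissipated: 64.250 μJ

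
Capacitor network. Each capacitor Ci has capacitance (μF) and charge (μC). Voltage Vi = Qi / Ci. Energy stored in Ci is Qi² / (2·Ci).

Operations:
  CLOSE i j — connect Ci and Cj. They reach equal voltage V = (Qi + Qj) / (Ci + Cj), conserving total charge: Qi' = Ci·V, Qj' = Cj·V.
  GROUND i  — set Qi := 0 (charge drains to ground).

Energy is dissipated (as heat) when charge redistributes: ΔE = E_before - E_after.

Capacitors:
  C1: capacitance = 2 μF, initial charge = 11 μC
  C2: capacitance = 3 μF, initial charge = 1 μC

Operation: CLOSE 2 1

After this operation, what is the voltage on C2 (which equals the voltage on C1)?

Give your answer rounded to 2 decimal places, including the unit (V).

Answer: 2.40 V

Derivation:
Initial: C1(2μF, Q=11μC, V=5.50V), C2(3μF, Q=1μC, V=0.33V)
Op 1: CLOSE 2-1: Q_total=12.00, C_total=5.00, V=2.40; Q2=7.20, Q1=4.80; dissipated=16.017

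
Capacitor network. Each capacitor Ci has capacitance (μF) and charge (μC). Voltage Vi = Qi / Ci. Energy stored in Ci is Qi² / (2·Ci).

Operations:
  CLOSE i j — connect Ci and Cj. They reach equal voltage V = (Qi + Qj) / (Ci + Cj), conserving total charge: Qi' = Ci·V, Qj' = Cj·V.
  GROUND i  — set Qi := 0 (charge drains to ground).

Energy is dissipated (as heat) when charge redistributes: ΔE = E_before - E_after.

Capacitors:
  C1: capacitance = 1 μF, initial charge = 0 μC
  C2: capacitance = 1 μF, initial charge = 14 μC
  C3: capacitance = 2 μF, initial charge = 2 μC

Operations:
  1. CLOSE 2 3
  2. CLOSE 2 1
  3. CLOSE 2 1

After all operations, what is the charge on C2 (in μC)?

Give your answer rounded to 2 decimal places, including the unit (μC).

Answer: 2.67 μC

Derivation:
Initial: C1(1μF, Q=0μC, V=0.00V), C2(1μF, Q=14μC, V=14.00V), C3(2μF, Q=2μC, V=1.00V)
Op 1: CLOSE 2-3: Q_total=16.00, C_total=3.00, V=5.33; Q2=5.33, Q3=10.67; dissipated=56.333
Op 2: CLOSE 2-1: Q_total=5.33, C_total=2.00, V=2.67; Q2=2.67, Q1=2.67; dissipated=7.111
Op 3: CLOSE 2-1: Q_total=5.33, C_total=2.00, V=2.67; Q2=2.67, Q1=2.67; dissipated=0.000
Final charges: Q1=2.67, Q2=2.67, Q3=10.67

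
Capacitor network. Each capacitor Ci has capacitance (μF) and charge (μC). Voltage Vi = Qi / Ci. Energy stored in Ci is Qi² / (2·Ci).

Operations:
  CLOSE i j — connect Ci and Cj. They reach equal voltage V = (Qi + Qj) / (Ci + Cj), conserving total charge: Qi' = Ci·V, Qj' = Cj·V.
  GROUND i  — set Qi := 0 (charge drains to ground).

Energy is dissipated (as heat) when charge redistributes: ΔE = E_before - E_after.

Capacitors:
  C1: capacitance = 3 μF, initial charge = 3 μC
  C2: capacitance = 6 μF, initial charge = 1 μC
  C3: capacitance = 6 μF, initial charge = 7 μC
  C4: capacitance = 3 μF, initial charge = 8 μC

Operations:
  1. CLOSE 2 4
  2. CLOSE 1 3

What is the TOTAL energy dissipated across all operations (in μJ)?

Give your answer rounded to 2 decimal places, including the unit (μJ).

Initial: C1(3μF, Q=3μC, V=1.00V), C2(6μF, Q=1μC, V=0.17V), C3(6μF, Q=7μC, V=1.17V), C4(3μF, Q=8μC, V=2.67V)
Op 1: CLOSE 2-4: Q_total=9.00, C_total=9.00, V=1.00; Q2=6.00, Q4=3.00; dissipated=6.250
Op 2: CLOSE 1-3: Q_total=10.00, C_total=9.00, V=1.11; Q1=3.33, Q3=6.67; dissipated=0.028
Total dissipated: 6.278 μJ

Answer: 6.28 μJ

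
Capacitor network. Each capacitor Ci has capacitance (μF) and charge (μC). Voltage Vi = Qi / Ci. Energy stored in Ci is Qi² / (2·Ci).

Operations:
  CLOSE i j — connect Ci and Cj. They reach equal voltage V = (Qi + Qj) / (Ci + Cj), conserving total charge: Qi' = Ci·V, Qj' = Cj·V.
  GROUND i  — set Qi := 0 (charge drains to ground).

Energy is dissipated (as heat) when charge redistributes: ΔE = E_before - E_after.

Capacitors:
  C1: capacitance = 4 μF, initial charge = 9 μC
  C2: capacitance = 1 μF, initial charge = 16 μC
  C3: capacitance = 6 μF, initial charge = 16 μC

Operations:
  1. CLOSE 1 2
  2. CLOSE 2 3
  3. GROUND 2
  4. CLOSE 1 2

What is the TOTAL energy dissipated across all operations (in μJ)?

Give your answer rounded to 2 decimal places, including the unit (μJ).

Answer: 92.46 μJ

Derivation:
Initial: C1(4μF, Q=9μC, V=2.25V), C2(1μF, Q=16μC, V=16.00V), C3(6μF, Q=16μC, V=2.67V)
Op 1: CLOSE 1-2: Q_total=25.00, C_total=5.00, V=5.00; Q1=20.00, Q2=5.00; dissipated=75.625
Op 2: CLOSE 2-3: Q_total=21.00, C_total=7.00, V=3.00; Q2=3.00, Q3=18.00; dissipated=2.333
Op 3: GROUND 2: Q2=0; energy lost=4.500
Op 4: CLOSE 1-2: Q_total=20.00, C_total=5.00, V=4.00; Q1=16.00, Q2=4.00; dissipated=10.000
Total dissipated: 92.458 μJ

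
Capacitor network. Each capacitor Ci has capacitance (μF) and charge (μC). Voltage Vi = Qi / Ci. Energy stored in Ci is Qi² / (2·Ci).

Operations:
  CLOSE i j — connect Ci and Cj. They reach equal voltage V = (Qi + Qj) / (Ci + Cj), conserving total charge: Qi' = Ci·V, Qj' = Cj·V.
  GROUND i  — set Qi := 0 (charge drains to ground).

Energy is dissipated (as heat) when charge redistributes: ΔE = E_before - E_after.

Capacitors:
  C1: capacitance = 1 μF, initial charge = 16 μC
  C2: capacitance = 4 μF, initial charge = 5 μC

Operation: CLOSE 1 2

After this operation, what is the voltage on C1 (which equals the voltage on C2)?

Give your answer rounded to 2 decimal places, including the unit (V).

Answer: 4.20 V

Derivation:
Initial: C1(1μF, Q=16μC, V=16.00V), C2(4μF, Q=5μC, V=1.25V)
Op 1: CLOSE 1-2: Q_total=21.00, C_total=5.00, V=4.20; Q1=4.20, Q2=16.80; dissipated=87.025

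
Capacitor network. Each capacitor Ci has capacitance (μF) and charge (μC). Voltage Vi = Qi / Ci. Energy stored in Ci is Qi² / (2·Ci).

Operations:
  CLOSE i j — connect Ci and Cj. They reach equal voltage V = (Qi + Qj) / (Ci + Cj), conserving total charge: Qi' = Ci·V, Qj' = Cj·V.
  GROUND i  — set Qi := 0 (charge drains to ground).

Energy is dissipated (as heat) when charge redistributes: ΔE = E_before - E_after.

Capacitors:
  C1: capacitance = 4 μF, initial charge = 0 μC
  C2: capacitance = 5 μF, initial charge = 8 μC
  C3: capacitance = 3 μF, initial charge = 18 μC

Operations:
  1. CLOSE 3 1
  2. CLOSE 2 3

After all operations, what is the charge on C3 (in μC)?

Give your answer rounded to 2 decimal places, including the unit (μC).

Answer: 5.89 μC

Derivation:
Initial: C1(4μF, Q=0μC, V=0.00V), C2(5μF, Q=8μC, V=1.60V), C3(3μF, Q=18μC, V=6.00V)
Op 1: CLOSE 3-1: Q_total=18.00, C_total=7.00, V=2.57; Q3=7.71, Q1=10.29; dissipated=30.857
Op 2: CLOSE 2-3: Q_total=15.71, C_total=8.00, V=1.96; Q2=9.82, Q3=5.89; dissipated=0.885
Final charges: Q1=10.29, Q2=9.82, Q3=5.89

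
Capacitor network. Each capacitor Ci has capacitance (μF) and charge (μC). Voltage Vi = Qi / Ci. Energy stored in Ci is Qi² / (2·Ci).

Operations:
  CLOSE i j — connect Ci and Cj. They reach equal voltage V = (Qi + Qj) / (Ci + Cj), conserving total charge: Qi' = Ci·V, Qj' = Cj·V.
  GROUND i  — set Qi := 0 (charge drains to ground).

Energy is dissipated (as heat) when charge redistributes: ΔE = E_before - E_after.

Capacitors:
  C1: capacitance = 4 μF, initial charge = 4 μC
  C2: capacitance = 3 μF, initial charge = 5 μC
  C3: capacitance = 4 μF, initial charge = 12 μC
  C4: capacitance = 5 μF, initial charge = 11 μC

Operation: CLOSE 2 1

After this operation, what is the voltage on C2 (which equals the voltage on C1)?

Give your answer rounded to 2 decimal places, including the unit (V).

Answer: 1.29 V

Derivation:
Initial: C1(4μF, Q=4μC, V=1.00V), C2(3μF, Q=5μC, V=1.67V), C3(4μF, Q=12μC, V=3.00V), C4(5μF, Q=11μC, V=2.20V)
Op 1: CLOSE 2-1: Q_total=9.00, C_total=7.00, V=1.29; Q2=3.86, Q1=5.14; dissipated=0.381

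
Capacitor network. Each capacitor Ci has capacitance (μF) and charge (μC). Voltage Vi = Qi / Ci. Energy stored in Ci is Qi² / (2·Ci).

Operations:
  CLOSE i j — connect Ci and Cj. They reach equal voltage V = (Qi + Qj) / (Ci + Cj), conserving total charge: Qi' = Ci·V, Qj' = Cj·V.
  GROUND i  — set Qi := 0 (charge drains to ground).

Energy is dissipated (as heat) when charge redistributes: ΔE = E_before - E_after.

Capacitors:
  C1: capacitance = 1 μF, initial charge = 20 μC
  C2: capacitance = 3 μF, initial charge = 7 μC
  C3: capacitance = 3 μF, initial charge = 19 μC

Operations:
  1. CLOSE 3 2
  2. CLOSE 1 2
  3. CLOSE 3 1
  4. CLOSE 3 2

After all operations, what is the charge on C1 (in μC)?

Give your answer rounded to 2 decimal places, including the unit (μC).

Answer: 5.31 μC

Derivation:
Initial: C1(1μF, Q=20μC, V=20.00V), C2(3μF, Q=7μC, V=2.33V), C3(3μF, Q=19μC, V=6.33V)
Op 1: CLOSE 3-2: Q_total=26.00, C_total=6.00, V=4.33; Q3=13.00, Q2=13.00; dissipated=12.000
Op 2: CLOSE 1-2: Q_total=33.00, C_total=4.00, V=8.25; Q1=8.25, Q2=24.75; dissipated=92.042
Op 3: CLOSE 3-1: Q_total=21.25, C_total=4.00, V=5.31; Q3=15.94, Q1=5.31; dissipated=5.753
Op 4: CLOSE 3-2: Q_total=40.69, C_total=6.00, V=6.78; Q3=20.34, Q2=20.34; dissipated=6.472
Final charges: Q1=5.31, Q2=20.34, Q3=20.34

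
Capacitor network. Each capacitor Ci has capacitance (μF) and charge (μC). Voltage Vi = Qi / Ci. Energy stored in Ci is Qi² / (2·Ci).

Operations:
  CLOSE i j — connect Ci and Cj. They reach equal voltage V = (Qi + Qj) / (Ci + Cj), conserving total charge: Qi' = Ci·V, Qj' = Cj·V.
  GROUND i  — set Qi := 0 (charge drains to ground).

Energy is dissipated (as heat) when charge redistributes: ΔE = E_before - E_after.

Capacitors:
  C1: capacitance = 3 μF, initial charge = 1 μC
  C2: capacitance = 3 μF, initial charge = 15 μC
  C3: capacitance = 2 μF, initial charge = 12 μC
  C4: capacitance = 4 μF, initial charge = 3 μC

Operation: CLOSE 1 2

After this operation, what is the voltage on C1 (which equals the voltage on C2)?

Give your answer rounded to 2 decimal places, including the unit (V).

Initial: C1(3μF, Q=1μC, V=0.33V), C2(3μF, Q=15μC, V=5.00V), C3(2μF, Q=12μC, V=6.00V), C4(4μF, Q=3μC, V=0.75V)
Op 1: CLOSE 1-2: Q_total=16.00, C_total=6.00, V=2.67; Q1=8.00, Q2=8.00; dissipated=16.333

Answer: 2.67 V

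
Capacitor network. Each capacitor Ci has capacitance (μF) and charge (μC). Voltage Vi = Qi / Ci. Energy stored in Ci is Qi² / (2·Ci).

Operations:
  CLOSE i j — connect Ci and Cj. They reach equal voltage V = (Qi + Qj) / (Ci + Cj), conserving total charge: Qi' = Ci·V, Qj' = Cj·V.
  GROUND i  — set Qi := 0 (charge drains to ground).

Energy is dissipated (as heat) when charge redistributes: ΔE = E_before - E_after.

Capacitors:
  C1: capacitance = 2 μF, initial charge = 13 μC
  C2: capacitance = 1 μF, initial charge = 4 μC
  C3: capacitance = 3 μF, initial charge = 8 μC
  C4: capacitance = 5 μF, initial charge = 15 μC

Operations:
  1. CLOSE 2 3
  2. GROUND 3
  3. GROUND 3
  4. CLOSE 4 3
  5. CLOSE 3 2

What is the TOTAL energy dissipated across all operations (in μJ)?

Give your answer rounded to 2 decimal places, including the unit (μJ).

Initial: C1(2μF, Q=13μC, V=6.50V), C2(1μF, Q=4μC, V=4.00V), C3(3μF, Q=8μC, V=2.67V), C4(5μF, Q=15μC, V=3.00V)
Op 1: CLOSE 2-3: Q_total=12.00, C_total=4.00, V=3.00; Q2=3.00, Q3=9.00; dissipated=0.667
Op 2: GROUND 3: Q3=0; energy lost=13.500
Op 3: GROUND 3: Q3=0; energy lost=0.000
Op 4: CLOSE 4-3: Q_total=15.00, C_total=8.00, V=1.88; Q4=9.38, Q3=5.62; dissipated=8.438
Op 5: CLOSE 3-2: Q_total=8.62, C_total=4.00, V=2.16; Q3=6.47, Q2=2.16; dissipated=0.475
Total dissipated: 23.079 μJ

Answer: 23.08 μJ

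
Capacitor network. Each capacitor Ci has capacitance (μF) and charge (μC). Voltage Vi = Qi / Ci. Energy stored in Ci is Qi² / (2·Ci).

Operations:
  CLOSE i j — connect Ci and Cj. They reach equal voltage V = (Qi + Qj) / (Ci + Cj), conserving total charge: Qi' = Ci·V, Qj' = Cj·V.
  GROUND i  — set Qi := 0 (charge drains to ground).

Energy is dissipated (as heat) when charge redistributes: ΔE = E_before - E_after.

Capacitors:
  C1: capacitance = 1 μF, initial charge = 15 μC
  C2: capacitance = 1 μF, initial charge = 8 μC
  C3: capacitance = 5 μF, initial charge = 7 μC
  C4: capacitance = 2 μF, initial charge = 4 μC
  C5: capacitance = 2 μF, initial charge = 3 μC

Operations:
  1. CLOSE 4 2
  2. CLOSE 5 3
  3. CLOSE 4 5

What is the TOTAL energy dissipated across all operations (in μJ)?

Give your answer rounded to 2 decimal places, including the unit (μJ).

Answer: 15.31 μJ

Derivation:
Initial: C1(1μF, Q=15μC, V=15.00V), C2(1μF, Q=8μC, V=8.00V), C3(5μF, Q=7μC, V=1.40V), C4(2μF, Q=4μC, V=2.00V), C5(2μF, Q=3μC, V=1.50V)
Op 1: CLOSE 4-2: Q_total=12.00, C_total=3.00, V=4.00; Q4=8.00, Q2=4.00; dissipated=12.000
Op 2: CLOSE 5-3: Q_total=10.00, C_total=7.00, V=1.43; Q5=2.86, Q3=7.14; dissipated=0.007
Op 3: CLOSE 4-5: Q_total=10.86, C_total=4.00, V=2.71; Q4=5.43, Q5=5.43; dissipated=3.306
Total dissipated: 15.313 μJ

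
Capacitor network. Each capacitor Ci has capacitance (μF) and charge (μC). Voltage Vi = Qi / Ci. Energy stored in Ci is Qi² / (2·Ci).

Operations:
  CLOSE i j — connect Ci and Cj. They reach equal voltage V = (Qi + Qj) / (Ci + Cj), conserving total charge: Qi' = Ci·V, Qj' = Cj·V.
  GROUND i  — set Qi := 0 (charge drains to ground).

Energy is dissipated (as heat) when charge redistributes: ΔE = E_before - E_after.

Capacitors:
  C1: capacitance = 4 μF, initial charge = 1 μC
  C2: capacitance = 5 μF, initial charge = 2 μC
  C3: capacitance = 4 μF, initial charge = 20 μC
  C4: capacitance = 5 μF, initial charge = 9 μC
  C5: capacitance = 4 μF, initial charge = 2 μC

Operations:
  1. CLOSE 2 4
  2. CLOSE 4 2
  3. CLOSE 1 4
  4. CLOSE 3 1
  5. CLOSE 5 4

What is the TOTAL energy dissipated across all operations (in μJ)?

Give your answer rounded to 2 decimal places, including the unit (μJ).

Initial: C1(4μF, Q=1μC, V=0.25V), C2(5μF, Q=2μC, V=0.40V), C3(4μF, Q=20μC, V=5.00V), C4(5μF, Q=9μC, V=1.80V), C5(4μF, Q=2μC, V=0.50V)
Op 1: CLOSE 2-4: Q_total=11.00, C_total=10.00, V=1.10; Q2=5.50, Q4=5.50; dissipated=2.450
Op 2: CLOSE 4-2: Q_total=11.00, C_total=10.00, V=1.10; Q4=5.50, Q2=5.50; dissipated=0.000
Op 3: CLOSE 1-4: Q_total=6.50, C_total=9.00, V=0.72; Q1=2.89, Q4=3.61; dissipated=0.803
Op 4: CLOSE 3-1: Q_total=22.89, C_total=8.00, V=2.86; Q3=11.44, Q1=11.44; dissipated=18.299
Op 5: CLOSE 5-4: Q_total=5.61, C_total=9.00, V=0.62; Q5=2.49, Q4=3.12; dissipated=0.055
Total dissipated: 21.607 μJ

Answer: 21.61 μJ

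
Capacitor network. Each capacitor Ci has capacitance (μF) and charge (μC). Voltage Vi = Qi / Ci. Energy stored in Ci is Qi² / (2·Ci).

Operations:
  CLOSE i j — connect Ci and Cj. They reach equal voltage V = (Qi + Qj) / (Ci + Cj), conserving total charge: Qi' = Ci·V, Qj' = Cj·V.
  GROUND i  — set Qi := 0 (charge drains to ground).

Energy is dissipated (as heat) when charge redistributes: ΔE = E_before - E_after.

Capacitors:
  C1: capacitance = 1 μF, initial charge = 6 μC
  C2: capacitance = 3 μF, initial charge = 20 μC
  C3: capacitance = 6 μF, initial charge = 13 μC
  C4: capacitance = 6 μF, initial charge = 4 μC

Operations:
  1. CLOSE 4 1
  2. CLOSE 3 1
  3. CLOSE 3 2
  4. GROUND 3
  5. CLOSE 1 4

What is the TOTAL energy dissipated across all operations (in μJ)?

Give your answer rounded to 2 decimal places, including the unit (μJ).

Answer: 72.61 μJ

Derivation:
Initial: C1(1μF, Q=6μC, V=6.00V), C2(3μF, Q=20μC, V=6.67V), C3(6μF, Q=13μC, V=2.17V), C4(6μF, Q=4μC, V=0.67V)
Op 1: CLOSE 4-1: Q_total=10.00, C_total=7.00, V=1.43; Q4=8.57, Q1=1.43; dissipated=12.190
Op 2: CLOSE 3-1: Q_total=14.43, C_total=7.00, V=2.06; Q3=12.37, Q1=2.06; dissipated=0.233
Op 3: CLOSE 3-2: Q_total=32.37, C_total=9.00, V=3.60; Q3=21.58, Q2=10.79; dissipated=21.210
Op 4: GROUND 3: Q3=0; energy lost=38.802
Op 5: CLOSE 1-4: Q_total=10.63, C_total=7.00, V=1.52; Q1=1.52, Q4=9.11; dissipated=0.172
Total dissipated: 72.607 μJ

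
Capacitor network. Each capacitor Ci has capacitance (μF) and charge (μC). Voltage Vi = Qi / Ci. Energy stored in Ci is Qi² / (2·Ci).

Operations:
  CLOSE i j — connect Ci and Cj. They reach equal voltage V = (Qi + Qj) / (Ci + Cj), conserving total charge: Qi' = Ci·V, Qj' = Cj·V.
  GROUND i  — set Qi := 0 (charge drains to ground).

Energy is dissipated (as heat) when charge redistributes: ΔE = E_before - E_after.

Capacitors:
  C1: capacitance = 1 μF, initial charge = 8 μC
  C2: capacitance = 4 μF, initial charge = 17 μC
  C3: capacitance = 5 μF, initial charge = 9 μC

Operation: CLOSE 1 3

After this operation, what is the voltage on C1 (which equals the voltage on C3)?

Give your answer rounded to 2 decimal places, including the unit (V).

Answer: 2.83 V

Derivation:
Initial: C1(1μF, Q=8μC, V=8.00V), C2(4μF, Q=17μC, V=4.25V), C3(5μF, Q=9μC, V=1.80V)
Op 1: CLOSE 1-3: Q_total=17.00, C_total=6.00, V=2.83; Q1=2.83, Q3=14.17; dissipated=16.017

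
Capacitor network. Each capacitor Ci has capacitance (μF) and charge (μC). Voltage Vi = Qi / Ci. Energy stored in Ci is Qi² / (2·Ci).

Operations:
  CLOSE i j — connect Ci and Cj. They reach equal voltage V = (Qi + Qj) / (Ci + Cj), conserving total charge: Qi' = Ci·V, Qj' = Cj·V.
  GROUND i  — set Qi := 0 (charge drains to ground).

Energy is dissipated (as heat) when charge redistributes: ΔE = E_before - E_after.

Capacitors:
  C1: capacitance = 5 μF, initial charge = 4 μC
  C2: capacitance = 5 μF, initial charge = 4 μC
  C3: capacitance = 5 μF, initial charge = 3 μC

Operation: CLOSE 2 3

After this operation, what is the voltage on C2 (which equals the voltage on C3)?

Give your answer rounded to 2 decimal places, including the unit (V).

Answer: 0.70 V

Derivation:
Initial: C1(5μF, Q=4μC, V=0.80V), C2(5μF, Q=4μC, V=0.80V), C3(5μF, Q=3μC, V=0.60V)
Op 1: CLOSE 2-3: Q_total=7.00, C_total=10.00, V=0.70; Q2=3.50, Q3=3.50; dissipated=0.050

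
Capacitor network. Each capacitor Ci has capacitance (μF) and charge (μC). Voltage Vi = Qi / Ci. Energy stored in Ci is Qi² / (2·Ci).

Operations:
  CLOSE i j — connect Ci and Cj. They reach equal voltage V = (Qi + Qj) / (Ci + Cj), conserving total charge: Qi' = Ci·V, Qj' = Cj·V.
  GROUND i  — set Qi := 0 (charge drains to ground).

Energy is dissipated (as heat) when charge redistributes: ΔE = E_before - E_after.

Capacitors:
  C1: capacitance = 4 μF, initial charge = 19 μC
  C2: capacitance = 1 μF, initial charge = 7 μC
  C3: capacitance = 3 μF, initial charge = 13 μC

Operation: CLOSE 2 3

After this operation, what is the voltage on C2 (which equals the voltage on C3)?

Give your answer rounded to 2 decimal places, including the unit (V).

Answer: 5.00 V

Derivation:
Initial: C1(4μF, Q=19μC, V=4.75V), C2(1μF, Q=7μC, V=7.00V), C3(3μF, Q=13μC, V=4.33V)
Op 1: CLOSE 2-3: Q_total=20.00, C_total=4.00, V=5.00; Q2=5.00, Q3=15.00; dissipated=2.667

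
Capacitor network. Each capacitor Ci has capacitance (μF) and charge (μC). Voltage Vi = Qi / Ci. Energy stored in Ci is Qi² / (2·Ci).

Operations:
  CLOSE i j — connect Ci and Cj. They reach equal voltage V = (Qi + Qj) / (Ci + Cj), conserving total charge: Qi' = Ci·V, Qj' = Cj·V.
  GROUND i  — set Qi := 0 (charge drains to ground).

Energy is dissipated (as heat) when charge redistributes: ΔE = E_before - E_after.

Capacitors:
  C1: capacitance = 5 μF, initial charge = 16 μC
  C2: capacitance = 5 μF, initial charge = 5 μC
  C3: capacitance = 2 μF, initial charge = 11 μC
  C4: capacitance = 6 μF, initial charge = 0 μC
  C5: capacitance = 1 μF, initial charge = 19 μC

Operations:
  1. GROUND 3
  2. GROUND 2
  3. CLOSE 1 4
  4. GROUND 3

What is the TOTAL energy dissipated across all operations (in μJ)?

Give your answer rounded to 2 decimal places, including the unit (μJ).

Answer: 46.71 μJ

Derivation:
Initial: C1(5μF, Q=16μC, V=3.20V), C2(5μF, Q=5μC, V=1.00V), C3(2μF, Q=11μC, V=5.50V), C4(6μF, Q=0μC, V=0.00V), C5(1μF, Q=19μC, V=19.00V)
Op 1: GROUND 3: Q3=0; energy lost=30.250
Op 2: GROUND 2: Q2=0; energy lost=2.500
Op 3: CLOSE 1-4: Q_total=16.00, C_total=11.00, V=1.45; Q1=7.27, Q4=8.73; dissipated=13.964
Op 4: GROUND 3: Q3=0; energy lost=0.000
Total dissipated: 46.714 μJ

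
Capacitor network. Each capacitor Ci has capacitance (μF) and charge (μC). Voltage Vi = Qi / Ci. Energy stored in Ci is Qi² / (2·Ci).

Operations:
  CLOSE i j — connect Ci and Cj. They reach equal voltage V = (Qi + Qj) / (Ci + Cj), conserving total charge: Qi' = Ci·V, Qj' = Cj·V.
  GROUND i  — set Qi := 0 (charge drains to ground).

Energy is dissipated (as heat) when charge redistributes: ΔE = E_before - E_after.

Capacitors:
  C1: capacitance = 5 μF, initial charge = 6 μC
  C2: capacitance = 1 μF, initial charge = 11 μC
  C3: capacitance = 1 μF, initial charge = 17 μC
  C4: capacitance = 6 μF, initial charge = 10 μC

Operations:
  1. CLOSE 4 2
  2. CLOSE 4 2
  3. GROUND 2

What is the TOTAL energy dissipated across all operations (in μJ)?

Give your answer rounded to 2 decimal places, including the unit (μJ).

Answer: 41.83 μJ

Derivation:
Initial: C1(5μF, Q=6μC, V=1.20V), C2(1μF, Q=11μC, V=11.00V), C3(1μF, Q=17μC, V=17.00V), C4(6μF, Q=10μC, V=1.67V)
Op 1: CLOSE 4-2: Q_total=21.00, C_total=7.00, V=3.00; Q4=18.00, Q2=3.00; dissipated=37.333
Op 2: CLOSE 4-2: Q_total=21.00, C_total=7.00, V=3.00; Q4=18.00, Q2=3.00; dissipated=0.000
Op 3: GROUND 2: Q2=0; energy lost=4.500
Total dissipated: 41.833 μJ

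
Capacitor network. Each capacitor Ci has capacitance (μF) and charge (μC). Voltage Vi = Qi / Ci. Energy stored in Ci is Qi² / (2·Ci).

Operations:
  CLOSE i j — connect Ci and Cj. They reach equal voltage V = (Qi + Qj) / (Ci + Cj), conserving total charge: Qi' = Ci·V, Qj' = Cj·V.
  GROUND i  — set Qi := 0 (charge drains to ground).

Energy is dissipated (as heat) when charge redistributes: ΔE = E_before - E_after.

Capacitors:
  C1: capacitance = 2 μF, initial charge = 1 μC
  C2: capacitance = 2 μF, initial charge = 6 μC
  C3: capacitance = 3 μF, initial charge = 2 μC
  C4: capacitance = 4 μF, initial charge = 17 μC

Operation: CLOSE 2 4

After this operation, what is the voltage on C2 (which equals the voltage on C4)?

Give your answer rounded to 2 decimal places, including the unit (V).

Answer: 3.83 V

Derivation:
Initial: C1(2μF, Q=1μC, V=0.50V), C2(2μF, Q=6μC, V=3.00V), C3(3μF, Q=2μC, V=0.67V), C4(4μF, Q=17μC, V=4.25V)
Op 1: CLOSE 2-4: Q_total=23.00, C_total=6.00, V=3.83; Q2=7.67, Q4=15.33; dissipated=1.042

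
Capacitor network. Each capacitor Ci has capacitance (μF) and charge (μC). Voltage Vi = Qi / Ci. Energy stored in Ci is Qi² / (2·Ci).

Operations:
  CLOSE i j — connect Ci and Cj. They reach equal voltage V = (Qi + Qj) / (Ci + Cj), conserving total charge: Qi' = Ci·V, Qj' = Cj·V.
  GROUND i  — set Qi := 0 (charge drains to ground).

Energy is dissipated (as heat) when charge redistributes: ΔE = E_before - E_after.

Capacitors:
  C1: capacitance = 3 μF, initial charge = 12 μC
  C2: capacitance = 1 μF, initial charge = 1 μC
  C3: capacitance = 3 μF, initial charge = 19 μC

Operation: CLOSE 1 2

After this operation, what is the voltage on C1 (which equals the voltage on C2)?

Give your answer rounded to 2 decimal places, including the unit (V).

Answer: 3.25 V

Derivation:
Initial: C1(3μF, Q=12μC, V=4.00V), C2(1μF, Q=1μC, V=1.00V), C3(3μF, Q=19μC, V=6.33V)
Op 1: CLOSE 1-2: Q_total=13.00, C_total=4.00, V=3.25; Q1=9.75, Q2=3.25; dissipated=3.375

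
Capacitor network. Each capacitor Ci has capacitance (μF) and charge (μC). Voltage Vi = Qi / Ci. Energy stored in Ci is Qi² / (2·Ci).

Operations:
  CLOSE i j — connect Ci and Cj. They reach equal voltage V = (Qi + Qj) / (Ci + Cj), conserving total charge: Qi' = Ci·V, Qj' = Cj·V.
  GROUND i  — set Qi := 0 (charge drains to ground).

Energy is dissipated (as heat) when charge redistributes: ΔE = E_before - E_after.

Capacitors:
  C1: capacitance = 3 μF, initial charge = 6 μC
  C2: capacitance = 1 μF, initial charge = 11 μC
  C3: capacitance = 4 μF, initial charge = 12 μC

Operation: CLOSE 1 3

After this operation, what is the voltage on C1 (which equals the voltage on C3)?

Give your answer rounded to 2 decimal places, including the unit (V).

Initial: C1(3μF, Q=6μC, V=2.00V), C2(1μF, Q=11μC, V=11.00V), C3(4μF, Q=12μC, V=3.00V)
Op 1: CLOSE 1-3: Q_total=18.00, C_total=7.00, V=2.57; Q1=7.71, Q3=10.29; dissipated=0.857

Answer: 2.57 V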